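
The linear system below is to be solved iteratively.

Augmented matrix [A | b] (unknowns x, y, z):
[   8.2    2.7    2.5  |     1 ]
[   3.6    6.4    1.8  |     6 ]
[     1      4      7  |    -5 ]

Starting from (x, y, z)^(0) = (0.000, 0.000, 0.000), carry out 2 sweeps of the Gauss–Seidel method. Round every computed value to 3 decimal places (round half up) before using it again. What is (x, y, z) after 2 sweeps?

Iteration 1:
  x = (1 - (2.7)·0.000 - (2.5)·0.000) / (8.2) = 0.122
  y = (6 - (3.6)·0.122 - (1.8)·0.000) / (6.4) = 0.869
  z = (-5 - (1)·0.122 - (4)·0.869) / (7) = -1.228
Iteration 2:
  x = (1 - (2.7)·0.869 - (2.5)·-1.228) / (8.2) = 0.210
  y = (6 - (3.6)·0.210 - (1.8)·-1.228) / (6.4) = 1.165
  z = (-5 - (1)·0.210 - (4)·1.165) / (7) = -1.410

(0.210, 1.165, -1.410)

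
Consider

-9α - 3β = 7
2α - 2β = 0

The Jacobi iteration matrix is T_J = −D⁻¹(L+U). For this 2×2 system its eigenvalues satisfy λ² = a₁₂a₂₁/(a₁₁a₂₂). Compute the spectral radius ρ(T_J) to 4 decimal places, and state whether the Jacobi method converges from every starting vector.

0.5774

a₁₂a₂₁/(a₁₁a₂₂) = (-3)·(2) / ((-9)·(-2)) = -0.333333
ρ = √|-0.333333| = √0.333333 = 0.5774
ρ < 1, so Jacobi converges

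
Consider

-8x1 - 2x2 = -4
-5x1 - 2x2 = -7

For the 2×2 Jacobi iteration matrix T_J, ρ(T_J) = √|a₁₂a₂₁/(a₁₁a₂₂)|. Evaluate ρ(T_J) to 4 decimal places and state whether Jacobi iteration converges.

0.7906

a₁₂a₂₁/(a₁₁a₂₂) = (-2)·(-5) / ((-8)·(-2)) = 0.625000
ρ = √|0.625000| = √0.625000 = 0.7906
ρ < 1, so Jacobi converges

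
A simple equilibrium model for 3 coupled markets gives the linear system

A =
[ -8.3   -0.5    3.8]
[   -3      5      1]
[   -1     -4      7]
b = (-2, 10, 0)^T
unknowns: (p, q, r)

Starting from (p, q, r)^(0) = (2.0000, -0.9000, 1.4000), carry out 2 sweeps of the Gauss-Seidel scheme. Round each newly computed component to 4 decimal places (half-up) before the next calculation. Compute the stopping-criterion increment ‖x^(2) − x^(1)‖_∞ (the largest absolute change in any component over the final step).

0.1744

Iteration 1:
  p = (-2 - (-0.5)·-0.9000 - (3.8)·1.4000) / (-8.3) = 0.9361
  q = (10 - (-3)·0.9361 - (1)·1.4000) / (5) = 2.2817
  r = (0 - (-1)·0.9361 - (-4)·2.2817) / (7) = 1.4376
Iteration 2:
  p = (-2 - (-0.5)·2.2817 - (3.8)·1.4376) / (-8.3) = 0.7617
  q = (10 - (-3)·0.7617 - (1)·1.4376) / (5) = 2.1695
  r = (0 - (-1)·0.7617 - (-4)·2.1695) / (7) = 1.3485
Change: (-0.1744, -0.1122, -0.0891) → max |·| = 0.1744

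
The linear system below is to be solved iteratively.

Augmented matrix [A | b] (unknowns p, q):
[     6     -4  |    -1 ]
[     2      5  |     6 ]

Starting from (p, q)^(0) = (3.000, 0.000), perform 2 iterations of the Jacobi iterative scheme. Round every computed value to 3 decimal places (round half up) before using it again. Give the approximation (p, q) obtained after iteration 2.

Iteration 1:
  p = (-1 - (-4)·0.000) / (6) = -0.167
  q = (6 - (2)·3.000) / (5) = 0.000
Iteration 2:
  p = (-1 - (-4)·0.000) / (6) = -0.167
  q = (6 - (2)·-0.167) / (5) = 1.267

(-0.167, 1.267)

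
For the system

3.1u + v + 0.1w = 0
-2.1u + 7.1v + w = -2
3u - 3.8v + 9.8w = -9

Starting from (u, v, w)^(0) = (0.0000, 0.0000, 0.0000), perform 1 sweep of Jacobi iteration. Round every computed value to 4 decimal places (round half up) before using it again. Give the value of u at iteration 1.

Iteration 1:
  u = (0 - (1)·0.0000 - (0.1)·0.0000) / (3.1) = 0.0000
  v = (-2 - (-2.1)·0.0000 - (1)·0.0000) / (7.1) = -0.2817
  w = (-9 - (3)·0.0000 - (-3.8)·0.0000) / (9.8) = -0.9184

0.0000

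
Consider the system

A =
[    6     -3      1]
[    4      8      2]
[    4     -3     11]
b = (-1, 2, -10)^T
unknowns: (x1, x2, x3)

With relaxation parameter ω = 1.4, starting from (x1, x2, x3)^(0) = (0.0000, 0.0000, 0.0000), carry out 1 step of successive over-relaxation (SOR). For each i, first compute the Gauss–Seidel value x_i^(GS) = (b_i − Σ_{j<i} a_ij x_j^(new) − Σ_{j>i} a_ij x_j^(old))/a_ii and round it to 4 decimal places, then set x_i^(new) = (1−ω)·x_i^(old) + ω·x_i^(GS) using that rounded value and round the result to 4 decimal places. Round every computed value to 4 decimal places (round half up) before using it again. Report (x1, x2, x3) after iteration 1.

Iteration 1:
  x1: GS value = (-1 - (-3)·0.0000 - (1)·0.0000) / (6) = -0.1667;  x1 ← (1−ω)·0.0000 + ω·-0.1667 = -0.2334
  x2: GS value = (2 - (4)·-0.2334 - (2)·0.0000) / (8) = 0.3667;  x2 ← (1−ω)·0.0000 + ω·0.3667 = 0.5134
  x3: GS value = (-10 - (4)·-0.2334 - (-3)·0.5134) / (11) = -0.6842;  x3 ← (1−ω)·0.0000 + ω·-0.6842 = -0.9579

(-0.2334, 0.5134, -0.9579)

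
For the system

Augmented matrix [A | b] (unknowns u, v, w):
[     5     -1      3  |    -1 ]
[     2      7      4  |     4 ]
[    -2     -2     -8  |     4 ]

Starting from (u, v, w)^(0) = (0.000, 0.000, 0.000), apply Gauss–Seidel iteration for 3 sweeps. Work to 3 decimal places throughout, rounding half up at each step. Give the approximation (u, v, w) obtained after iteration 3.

Iteration 1:
  u = (-1 - (-1)·0.000 - (3)·0.000) / (5) = -0.200
  v = (4 - (2)·-0.200 - (4)·0.000) / (7) = 0.629
  w = (4 - (-2)·-0.200 - (-2)·0.629) / (-8) = -0.607
Iteration 2:
  u = (-1 - (-1)·0.629 - (3)·-0.607) / (5) = 0.290
  v = (4 - (2)·0.290 - (4)·-0.607) / (7) = 0.835
  w = (4 - (-2)·0.290 - (-2)·0.835) / (-8) = -0.781
Iteration 3:
  u = (-1 - (-1)·0.835 - (3)·-0.781) / (5) = 0.436
  v = (4 - (2)·0.436 - (4)·-0.781) / (7) = 0.893
  w = (4 - (-2)·0.436 - (-2)·0.893) / (-8) = -0.832

(0.436, 0.893, -0.832)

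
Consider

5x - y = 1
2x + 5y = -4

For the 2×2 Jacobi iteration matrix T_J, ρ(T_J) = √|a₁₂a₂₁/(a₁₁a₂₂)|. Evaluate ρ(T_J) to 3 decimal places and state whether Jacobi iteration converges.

0.283

a₁₂a₂₁/(a₁₁a₂₂) = (-1)·(2) / ((5)·(5)) = -0.080000
ρ = √|-0.080000| = √0.080000 = 0.283
ρ < 1, so Jacobi converges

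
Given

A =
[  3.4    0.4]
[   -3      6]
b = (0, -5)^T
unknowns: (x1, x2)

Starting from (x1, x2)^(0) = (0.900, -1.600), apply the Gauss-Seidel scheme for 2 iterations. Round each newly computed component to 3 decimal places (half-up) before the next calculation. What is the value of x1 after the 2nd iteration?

Iteration 1:
  x1 = (0 - (0.4)·-1.600) / (3.4) = 0.188
  x2 = (-5 - (-3)·0.188) / (6) = -0.739
Iteration 2:
  x1 = (0 - (0.4)·-0.739) / (3.4) = 0.087
  x2 = (-5 - (-3)·0.087) / (6) = -0.790

0.087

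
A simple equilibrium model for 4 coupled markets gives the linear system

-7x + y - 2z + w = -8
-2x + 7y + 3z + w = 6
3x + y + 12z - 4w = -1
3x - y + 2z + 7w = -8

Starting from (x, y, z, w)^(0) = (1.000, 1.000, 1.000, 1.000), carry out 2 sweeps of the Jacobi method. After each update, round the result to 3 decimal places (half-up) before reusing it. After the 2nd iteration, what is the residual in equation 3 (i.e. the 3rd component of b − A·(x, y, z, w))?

Iteration 1:
  x = (-8 - (1)·1.000 - (-2)·1.000 - (1)·1.000) / (-7) = 1.143
  y = (6 - (-2)·1.000 - (3)·1.000 - (1)·1.000) / (7) = 0.571
  z = (-1 - (3)·1.000 - (1)·1.000 - (-4)·1.000) / (12) = -0.083
  w = (-8 - (3)·1.000 - (-1)·1.000 - (2)·1.000) / (7) = -1.714
Iteration 2:
  x = (-8 - (1)·0.571 - (-2)·-0.083 - (1)·-1.714) / (-7) = 1.003
  y = (6 - (-2)·1.143 - (3)·-0.083 - (1)·-1.714) / (7) = 1.464
  z = (-1 - (3)·1.143 - (1)·0.571 - (-4)·-1.714) / (12) = -0.988
  w = (-8 - (3)·1.143 - (-1)·0.571 - (2)·-0.083) / (7) = -1.527
Residual b − A·x = (-2.892, 2.249, 0.275, 3.120)

0.275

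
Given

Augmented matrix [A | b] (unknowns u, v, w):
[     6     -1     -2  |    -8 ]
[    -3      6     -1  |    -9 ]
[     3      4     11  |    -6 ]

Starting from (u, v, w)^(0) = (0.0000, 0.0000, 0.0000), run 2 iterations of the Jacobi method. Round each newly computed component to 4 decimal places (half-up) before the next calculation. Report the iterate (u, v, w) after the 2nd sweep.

Iteration 1:
  u = (-8 - (-1)·0.0000 - (-2)·0.0000) / (6) = -1.3333
  v = (-9 - (-3)·0.0000 - (-1)·0.0000) / (6) = -1.5000
  w = (-6 - (3)·0.0000 - (4)·0.0000) / (11) = -0.5455
Iteration 2:
  u = (-8 - (-1)·-1.5000 - (-2)·-0.5455) / (6) = -1.7652
  v = (-9 - (-3)·-1.3333 - (-1)·-0.5455) / (6) = -2.2576
  w = (-6 - (3)·-1.3333 - (4)·-1.5000) / (11) = 0.3636

(-1.7652, -2.2576, 0.3636)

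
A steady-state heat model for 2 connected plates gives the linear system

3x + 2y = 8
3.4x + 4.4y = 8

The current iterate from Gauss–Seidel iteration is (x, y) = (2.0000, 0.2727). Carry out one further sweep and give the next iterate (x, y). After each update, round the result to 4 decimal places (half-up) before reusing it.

(2.4849, -0.1020)

One sweep:
  x = (8 - (2)·0.2727) / (3) = 2.4849
  y = (8 - (3.4)·2.4849) / (4.4) = -0.1020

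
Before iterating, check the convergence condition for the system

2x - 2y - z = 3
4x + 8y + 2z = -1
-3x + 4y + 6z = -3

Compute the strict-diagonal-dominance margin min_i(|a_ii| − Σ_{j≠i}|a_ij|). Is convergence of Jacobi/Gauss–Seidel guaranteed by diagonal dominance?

-1

row 1: |2| − (2+1) = -1
row 2: |8| − (4+2) = 2
row 3: |6| − (3+4) = -1
minimum over rows = -1 → not strictly diagonally dominant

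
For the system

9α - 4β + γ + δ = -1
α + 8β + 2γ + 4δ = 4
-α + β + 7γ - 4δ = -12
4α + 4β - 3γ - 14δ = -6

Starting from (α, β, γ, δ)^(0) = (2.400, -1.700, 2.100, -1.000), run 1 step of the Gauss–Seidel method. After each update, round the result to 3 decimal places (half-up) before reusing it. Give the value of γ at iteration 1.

-2.513

Iteration 1:
  α = (-1 - (-4)·-1.700 - (1)·2.100 - (1)·-1.000) / (9) = -0.989
  β = (4 - (1)·-0.989 - (2)·2.100 - (4)·-1.000) / (8) = 0.599
  γ = (-12 - (-1)·-0.989 - (1)·0.599 - (-4)·-1.000) / (7) = -2.513
  δ = (-6 - (4)·-0.989 - (4)·0.599 - (-3)·-2.513) / (-14) = 0.856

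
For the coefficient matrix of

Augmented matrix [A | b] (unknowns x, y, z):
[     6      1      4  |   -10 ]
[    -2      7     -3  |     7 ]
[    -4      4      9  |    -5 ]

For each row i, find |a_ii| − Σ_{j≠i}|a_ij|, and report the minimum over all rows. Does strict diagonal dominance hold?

row 1: |6| − (1+4) = 1
row 2: |7| − (2+3) = 2
row 3: |9| − (4+4) = 1
minimum over rows = 1 → strictly diagonally dominant (convergence guaranteed)

1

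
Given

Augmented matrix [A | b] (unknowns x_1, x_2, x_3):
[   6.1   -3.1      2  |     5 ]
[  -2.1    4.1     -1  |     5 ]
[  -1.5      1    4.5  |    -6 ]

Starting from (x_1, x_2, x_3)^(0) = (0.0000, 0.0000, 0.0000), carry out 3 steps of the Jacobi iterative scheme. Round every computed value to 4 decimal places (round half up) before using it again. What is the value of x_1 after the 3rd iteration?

Iteration 1:
  x_1 = (5 - (-3.1)·0.0000 - (2)·0.0000) / (6.1) = 0.8197
  x_2 = (5 - (-2.1)·0.0000 - (-1)·0.0000) / (4.1) = 1.2195
  x_3 = (-6 - (-1.5)·0.0000 - (1)·0.0000) / (4.5) = -1.3333
Iteration 2:
  x_1 = (5 - (-3.1)·1.2195 - (2)·-1.3333) / (6.1) = 1.8766
  x_2 = (5 - (-2.1)·0.8197 - (-1)·-1.3333) / (4.1) = 1.3142
  x_3 = (-6 - (-1.5)·0.8197 - (1)·1.2195) / (4.5) = -1.3311
Iteration 3:
  x_1 = (5 - (-3.1)·1.3142 - (2)·-1.3311) / (6.1) = 1.9240
  x_2 = (5 - (-2.1)·1.8766 - (-1)·-1.3311) / (4.1) = 1.8560
  x_3 = (-6 - (-1.5)·1.8766 - (1)·1.3142) / (4.5) = -0.9998

1.9240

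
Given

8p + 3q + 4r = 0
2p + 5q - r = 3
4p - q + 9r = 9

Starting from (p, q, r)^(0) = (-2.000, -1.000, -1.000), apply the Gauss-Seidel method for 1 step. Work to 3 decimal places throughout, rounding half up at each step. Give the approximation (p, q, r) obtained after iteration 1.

(0.875, 0.050, 0.617)

Iteration 1:
  p = (0 - (3)·-1.000 - (4)·-1.000) / (8) = 0.875
  q = (3 - (2)·0.875 - (-1)·-1.000) / (5) = 0.050
  r = (9 - (4)·0.875 - (-1)·0.050) / (9) = 0.617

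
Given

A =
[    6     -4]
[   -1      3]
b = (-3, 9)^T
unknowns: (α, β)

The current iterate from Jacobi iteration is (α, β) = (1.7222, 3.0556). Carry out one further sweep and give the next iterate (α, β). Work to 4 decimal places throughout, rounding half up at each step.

(1.5371, 3.5741)

One sweep:
  α = (-3 - (-4)·3.0556) / (6) = 1.5371
  β = (9 - (-1)·1.7222) / (3) = 3.5741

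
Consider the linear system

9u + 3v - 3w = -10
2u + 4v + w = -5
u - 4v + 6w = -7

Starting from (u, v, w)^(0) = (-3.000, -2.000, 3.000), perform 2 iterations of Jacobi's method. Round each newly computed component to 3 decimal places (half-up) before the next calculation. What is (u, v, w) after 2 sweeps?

Iteration 1:
  u = (-10 - (3)·-2.000 - (-3)·3.000) / (9) = 0.556
  v = (-5 - (2)·-3.000 - (1)·3.000) / (4) = -0.500
  w = (-7 - (1)·-3.000 - (-4)·-2.000) / (6) = -2.000
Iteration 2:
  u = (-10 - (3)·-0.500 - (-3)·-2.000) / (9) = -1.611
  v = (-5 - (2)·0.556 - (1)·-2.000) / (4) = -1.028
  w = (-7 - (1)·0.556 - (-4)·-0.500) / (6) = -1.593

(-1.611, -1.028, -1.593)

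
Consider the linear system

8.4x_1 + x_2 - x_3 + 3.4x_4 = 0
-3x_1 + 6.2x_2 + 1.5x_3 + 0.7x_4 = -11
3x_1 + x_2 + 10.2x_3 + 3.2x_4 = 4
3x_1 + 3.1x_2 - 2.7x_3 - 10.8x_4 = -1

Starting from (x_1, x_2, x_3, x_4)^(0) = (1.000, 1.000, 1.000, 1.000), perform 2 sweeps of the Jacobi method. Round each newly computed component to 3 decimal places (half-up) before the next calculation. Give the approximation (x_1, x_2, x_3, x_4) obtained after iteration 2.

Iteration 1:
  x_1 = (0 - (1)·1.000 - (-1)·1.000 - (3.4)·1.000) / (8.4) = -0.405
  x_2 = (-11 - (-3)·1.000 - (1.5)·1.000 - (0.7)·1.000) / (6.2) = -1.645
  x_3 = (4 - (3)·1.000 - (1)·1.000 - (3.2)·1.000) / (10.2) = -0.314
  x_4 = (-1 - (3)·1.000 - (3.1)·1.000 - (-2.7)·1.000) / (-10.8) = 0.407
Iteration 2:
  x_1 = (0 - (1)·-1.645 - (-1)·-0.314 - (3.4)·0.407) / (8.4) = -0.006
  x_2 = (-11 - (-3)·-0.405 - (1.5)·-0.314 - (0.7)·0.407) / (6.2) = -1.940
  x_3 = (4 - (3)·-0.405 - (1)·-1.645 - (3.2)·0.407) / (10.2) = 0.545
  x_4 = (-1 - (3)·-0.405 - (3.1)·-1.645 - (-2.7)·-0.314) / (-10.8) = -0.414

(-0.006, -1.940, 0.545, -0.414)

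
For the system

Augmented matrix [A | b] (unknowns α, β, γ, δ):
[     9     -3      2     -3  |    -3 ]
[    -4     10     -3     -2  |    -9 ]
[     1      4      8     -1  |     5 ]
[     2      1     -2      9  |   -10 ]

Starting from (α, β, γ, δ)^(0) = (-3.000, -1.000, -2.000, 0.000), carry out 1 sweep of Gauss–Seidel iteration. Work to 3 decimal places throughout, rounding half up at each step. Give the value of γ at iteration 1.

1.447

Iteration 1:
  α = (-3 - (-3)·-1.000 - (2)·-2.000 - (-3)·0.000) / (9) = -0.222
  β = (-9 - (-4)·-0.222 - (-3)·-2.000 - (-2)·0.000) / (10) = -1.589
  γ = (5 - (1)·-0.222 - (4)·-1.589 - (-1)·0.000) / (8) = 1.447
  δ = (-10 - (2)·-0.222 - (1)·-1.589 - (-2)·1.447) / (9) = -0.564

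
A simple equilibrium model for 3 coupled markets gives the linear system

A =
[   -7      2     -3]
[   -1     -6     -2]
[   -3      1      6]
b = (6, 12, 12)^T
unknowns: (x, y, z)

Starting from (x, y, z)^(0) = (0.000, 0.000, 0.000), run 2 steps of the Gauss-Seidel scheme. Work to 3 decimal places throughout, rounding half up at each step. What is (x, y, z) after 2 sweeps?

Iteration 1:
  x = (6 - (2)·0.000 - (-3)·0.000) / (-7) = -0.857
  y = (12 - (-1)·-0.857 - (-2)·0.000) / (-6) = -1.857
  z = (12 - (-3)·-0.857 - (1)·-1.857) / (6) = 1.881
Iteration 2:
  x = (6 - (2)·-1.857 - (-3)·1.881) / (-7) = -2.194
  y = (12 - (-1)·-2.194 - (-2)·1.881) / (-6) = -2.261
  z = (12 - (-3)·-2.194 - (1)·-2.261) / (6) = 1.280

(-2.194, -2.261, 1.280)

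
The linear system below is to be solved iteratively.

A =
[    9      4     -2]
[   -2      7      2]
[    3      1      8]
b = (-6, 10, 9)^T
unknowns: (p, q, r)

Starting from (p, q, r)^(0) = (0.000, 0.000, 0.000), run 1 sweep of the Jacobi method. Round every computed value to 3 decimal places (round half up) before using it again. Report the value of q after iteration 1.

1.429

Iteration 1:
  p = (-6 - (4)·0.000 - (-2)·0.000) / (9) = -0.667
  q = (10 - (-2)·0.000 - (2)·0.000) / (7) = 1.429
  r = (9 - (3)·0.000 - (1)·0.000) / (8) = 1.125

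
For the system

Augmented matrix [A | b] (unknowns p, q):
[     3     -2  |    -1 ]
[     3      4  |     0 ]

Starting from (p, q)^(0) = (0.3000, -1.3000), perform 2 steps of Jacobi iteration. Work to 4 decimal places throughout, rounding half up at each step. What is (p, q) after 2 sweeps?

Iteration 1:
  p = (-1 - (-2)·-1.3000) / (3) = -1.2000
  q = (0 - (3)·0.3000) / (4) = -0.2250
Iteration 2:
  p = (-1 - (-2)·-0.2250) / (3) = -0.4833
  q = (0 - (3)·-1.2000) / (4) = 0.9000

(-0.4833, 0.9000)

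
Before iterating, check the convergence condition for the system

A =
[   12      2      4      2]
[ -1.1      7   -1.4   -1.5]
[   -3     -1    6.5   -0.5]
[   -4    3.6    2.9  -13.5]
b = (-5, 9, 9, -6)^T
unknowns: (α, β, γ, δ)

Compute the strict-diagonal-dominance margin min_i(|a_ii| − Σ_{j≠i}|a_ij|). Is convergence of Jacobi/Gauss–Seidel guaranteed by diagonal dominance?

row 1: |12| − (2+4+2) = 4
row 2: |7| − (1.1+1.4+1.5) = 3
row 3: |6.5| − (3+1+0.5) = 2
row 4: |-13.5| − (4+3.6+2.9) = 3
minimum over rows = 2 → strictly diagonally dominant (convergence guaranteed)

2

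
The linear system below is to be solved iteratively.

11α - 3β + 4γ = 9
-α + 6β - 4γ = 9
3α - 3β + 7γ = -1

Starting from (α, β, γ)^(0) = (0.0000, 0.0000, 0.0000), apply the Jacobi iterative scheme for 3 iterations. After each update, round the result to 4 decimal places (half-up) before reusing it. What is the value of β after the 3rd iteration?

Iteration 1:
  α = (9 - (-3)·0.0000 - (4)·0.0000) / (11) = 0.8182
  β = (9 - (-1)·0.0000 - (-4)·0.0000) / (6) = 1.5000
  γ = (-1 - (3)·0.0000 - (-3)·0.0000) / (7) = -0.1429
Iteration 2:
  α = (9 - (-3)·1.5000 - (4)·-0.1429) / (11) = 1.2792
  β = (9 - (-1)·0.8182 - (-4)·-0.1429) / (6) = 1.5411
  γ = (-1 - (3)·0.8182 - (-3)·1.5000) / (7) = 0.1493
Iteration 3:
  α = (9 - (-3)·1.5411 - (4)·0.1493) / (11) = 1.1842
  β = (9 - (-1)·1.2792 - (-4)·0.1493) / (6) = 1.8127
  γ = (-1 - (3)·1.2792 - (-3)·1.5411) / (7) = -0.0306

1.8127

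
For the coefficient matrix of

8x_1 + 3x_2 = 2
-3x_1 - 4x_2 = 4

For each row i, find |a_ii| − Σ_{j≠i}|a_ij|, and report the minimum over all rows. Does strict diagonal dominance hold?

1

row 1: |8| − (3) = 5
row 2: |-4| − (3) = 1
minimum over rows = 1 → strictly diagonally dominant (convergence guaranteed)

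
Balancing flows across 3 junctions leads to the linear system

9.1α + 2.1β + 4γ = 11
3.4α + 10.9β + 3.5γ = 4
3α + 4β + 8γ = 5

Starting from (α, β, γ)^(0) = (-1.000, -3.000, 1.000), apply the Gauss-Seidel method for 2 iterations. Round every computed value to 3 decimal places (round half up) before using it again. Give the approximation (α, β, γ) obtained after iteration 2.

Iteration 1:
  α = (11 - (2.1)·-3.000 - (4)·1.000) / (9.1) = 1.462
  β = (4 - (3.4)·1.462 - (3.5)·1.000) / (10.9) = -0.410
  γ = (5 - (3)·1.462 - (4)·-0.410) / (8) = 0.282
Iteration 2:
  α = (11 - (2.1)·-0.410 - (4)·0.282) / (9.1) = 1.179
  β = (4 - (3.4)·1.179 - (3.5)·0.282) / (10.9) = -0.091
  γ = (5 - (3)·1.179 - (4)·-0.091) / (8) = 0.228

(1.179, -0.091, 0.228)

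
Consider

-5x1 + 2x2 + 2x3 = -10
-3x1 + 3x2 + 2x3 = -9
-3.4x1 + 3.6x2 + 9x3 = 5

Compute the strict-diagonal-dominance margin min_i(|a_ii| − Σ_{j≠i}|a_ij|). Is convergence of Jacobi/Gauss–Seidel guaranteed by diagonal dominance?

row 1: |-5| − (2+2) = 1
row 2: |3| − (3+2) = -2
row 3: |9| − (3.4+3.6) = 2
minimum over rows = -2 → not strictly diagonally dominant

-2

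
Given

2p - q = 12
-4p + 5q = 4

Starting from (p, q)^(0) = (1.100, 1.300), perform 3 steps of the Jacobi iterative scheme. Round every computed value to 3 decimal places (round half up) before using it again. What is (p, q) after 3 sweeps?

(9.060, 6.272)

Iteration 1:
  p = (12 - (-1)·1.300) / (2) = 6.650
  q = (4 - (-4)·1.100) / (5) = 1.680
Iteration 2:
  p = (12 - (-1)·1.680) / (2) = 6.840
  q = (4 - (-4)·6.650) / (5) = 6.120
Iteration 3:
  p = (12 - (-1)·6.120) / (2) = 9.060
  q = (4 - (-4)·6.840) / (5) = 6.272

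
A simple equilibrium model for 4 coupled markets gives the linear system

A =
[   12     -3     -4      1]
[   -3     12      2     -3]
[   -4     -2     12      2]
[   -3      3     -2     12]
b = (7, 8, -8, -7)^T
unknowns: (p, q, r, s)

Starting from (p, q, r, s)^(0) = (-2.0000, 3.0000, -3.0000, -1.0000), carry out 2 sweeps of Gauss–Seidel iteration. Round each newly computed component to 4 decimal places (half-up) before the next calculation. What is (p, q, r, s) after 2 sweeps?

Iteration 1:
  p = (7 - (-3)·3.0000 - (-4)·-3.0000 - (1)·-1.0000) / (12) = 0.4167
  q = (8 - (-3)·0.4167 - (2)·-3.0000 - (-3)·-1.0000) / (12) = 1.0208
  r = (-8 - (-4)·0.4167 - (-2)·1.0208 - (2)·-1.0000) / (12) = -0.1910
  s = (-7 - (-3)·0.4167 - (3)·1.0208 - (-2)·-0.1910) / (12) = -0.7662
Iteration 2:
  p = (7 - (-3)·1.0208 - (-4)·-0.1910 - (1)·-0.7662) / (12) = 0.8387
  q = (8 - (-3)·0.8387 - (2)·-0.1910 - (-3)·-0.7662) / (12) = 0.7166
  r = (-8 - (-4)·0.8387 - (-2)·0.7166 - (2)·-0.7662) / (12) = -0.1400
  s = (-7 - (-3)·0.8387 - (3)·0.7166 - (-2)·-0.1400) / (12) = -0.5761

(0.8387, 0.7166, -0.1400, -0.5761)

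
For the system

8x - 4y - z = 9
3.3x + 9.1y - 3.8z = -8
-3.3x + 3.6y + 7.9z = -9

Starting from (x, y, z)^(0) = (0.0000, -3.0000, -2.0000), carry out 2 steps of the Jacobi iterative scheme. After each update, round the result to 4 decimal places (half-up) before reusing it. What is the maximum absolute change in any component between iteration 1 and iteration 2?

Iteration 1:
  x = (9 - (-4)·-3.0000 - (-1)·-2.0000) / (8) = -0.6250
  y = (-8 - (3.3)·0.0000 - (-3.8)·-2.0000) / (9.1) = -1.7143
  z = (-9 - (-3.3)·0.0000 - (3.6)·-3.0000) / (7.9) = 0.2278
Iteration 2:
  x = (9 - (-4)·-1.7143 - (-1)·0.2278) / (8) = 0.2963
  y = (-8 - (3.3)·-0.6250 - (-3.8)·0.2278) / (9.1) = -0.5573
  z = (-9 - (-3.3)·-0.6250 - (3.6)·-1.7143) / (7.9) = -0.6191
Change: (0.9213, 1.1570, -0.8469) → max |·| = 1.1570

1.1570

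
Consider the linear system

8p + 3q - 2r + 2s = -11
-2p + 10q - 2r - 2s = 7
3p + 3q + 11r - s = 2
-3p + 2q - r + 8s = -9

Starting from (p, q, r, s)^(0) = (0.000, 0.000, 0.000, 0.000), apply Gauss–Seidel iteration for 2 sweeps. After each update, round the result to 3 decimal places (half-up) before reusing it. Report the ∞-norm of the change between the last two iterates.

Iteration 1:
  p = (-11 - (3)·0.000 - (-2)·0.000 - (2)·0.000) / (8) = -1.375
  q = (7 - (-2)·-1.375 - (-2)·0.000 - (-2)·0.000) / (10) = 0.425
  r = (2 - (3)·-1.375 - (3)·0.425 - (-1)·0.000) / (11) = 0.441
  s = (-9 - (-3)·-1.375 - (2)·0.425 - (-1)·0.441) / (8) = -1.692
Iteration 2:
  p = (-11 - (3)·0.425 - (-2)·0.441 - (2)·-1.692) / (8) = -1.001
  q = (7 - (-2)·-1.001 - (-2)·0.441 - (-2)·-1.692) / (10) = 0.250
  r = (2 - (3)·-1.001 - (3)·0.250 - (-1)·-1.692) / (11) = 0.233
  s = (-9 - (-3)·-1.001 - (2)·0.250 - (-1)·0.233) / (8) = -1.534
Change: (0.374, -0.175, -0.208, 0.158) → max |·| = 0.374

0.374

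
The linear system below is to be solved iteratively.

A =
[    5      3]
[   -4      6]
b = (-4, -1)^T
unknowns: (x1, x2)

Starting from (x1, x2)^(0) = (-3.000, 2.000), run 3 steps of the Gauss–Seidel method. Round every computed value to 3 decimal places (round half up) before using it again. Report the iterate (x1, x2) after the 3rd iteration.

Iteration 1:
  x1 = (-4 - (3)·2.000) / (5) = -2.000
  x2 = (-1 - (-4)·-2.000) / (6) = -1.500
Iteration 2:
  x1 = (-4 - (3)·-1.500) / (5) = 0.100
  x2 = (-1 - (-4)·0.100) / (6) = -0.100
Iteration 3:
  x1 = (-4 - (3)·-0.100) / (5) = -0.740
  x2 = (-1 - (-4)·-0.740) / (6) = -0.660

(-0.740, -0.660)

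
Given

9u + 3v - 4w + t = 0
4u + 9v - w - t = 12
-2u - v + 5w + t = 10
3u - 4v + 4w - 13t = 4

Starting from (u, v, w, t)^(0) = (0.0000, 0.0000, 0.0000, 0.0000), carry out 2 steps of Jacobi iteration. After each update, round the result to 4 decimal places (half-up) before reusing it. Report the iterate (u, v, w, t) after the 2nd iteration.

(0.4786, 1.5214, 2.3282, -0.1026)

Iteration 1:
  u = (0 - (3)·0.0000 - (-4)·0.0000 - (1)·0.0000) / (9) = 0.0000
  v = (12 - (4)·0.0000 - (-1)·0.0000 - (-1)·0.0000) / (9) = 1.3333
  w = (10 - (-2)·0.0000 - (-1)·0.0000 - (1)·0.0000) / (5) = 2.0000
  t = (4 - (3)·0.0000 - (-4)·0.0000 - (4)·0.0000) / (-13) = -0.3077
Iteration 2:
  u = (0 - (3)·1.3333 - (-4)·2.0000 - (1)·-0.3077) / (9) = 0.4786
  v = (12 - (4)·0.0000 - (-1)·2.0000 - (-1)·-0.3077) / (9) = 1.5214
  w = (10 - (-2)·0.0000 - (-1)·1.3333 - (1)·-0.3077) / (5) = 2.3282
  t = (4 - (3)·0.0000 - (-4)·1.3333 - (4)·2.0000) / (-13) = -0.1026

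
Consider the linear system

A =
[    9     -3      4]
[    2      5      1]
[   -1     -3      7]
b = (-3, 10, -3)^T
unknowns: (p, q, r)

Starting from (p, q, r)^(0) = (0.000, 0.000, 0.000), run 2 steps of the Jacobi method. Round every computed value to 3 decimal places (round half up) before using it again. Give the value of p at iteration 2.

0.524

Iteration 1:
  p = (-3 - (-3)·0.000 - (4)·0.000) / (9) = -0.333
  q = (10 - (2)·0.000 - (1)·0.000) / (5) = 2.000
  r = (-3 - (-1)·0.000 - (-3)·0.000) / (7) = -0.429
Iteration 2:
  p = (-3 - (-3)·2.000 - (4)·-0.429) / (9) = 0.524
  q = (10 - (2)·-0.333 - (1)·-0.429) / (5) = 2.219
  r = (-3 - (-1)·-0.333 - (-3)·2.000) / (7) = 0.381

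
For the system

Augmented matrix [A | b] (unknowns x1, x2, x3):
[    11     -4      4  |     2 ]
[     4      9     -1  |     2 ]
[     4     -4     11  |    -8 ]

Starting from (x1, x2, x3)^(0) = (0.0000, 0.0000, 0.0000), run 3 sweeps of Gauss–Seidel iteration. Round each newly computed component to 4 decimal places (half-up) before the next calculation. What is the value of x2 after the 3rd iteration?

-0.1016

Iteration 1:
  x1 = (2 - (-4)·0.0000 - (4)·0.0000) / (11) = 0.1818
  x2 = (2 - (4)·0.1818 - (-1)·0.0000) / (9) = 0.1414
  x3 = (-8 - (4)·0.1818 - (-4)·0.1414) / (11) = -0.7420
Iteration 2:
  x1 = (2 - (-4)·0.1414 - (4)·-0.7420) / (11) = 0.5031
  x2 = (2 - (4)·0.5031 - (-1)·-0.7420) / (9) = -0.0838
  x3 = (-8 - (4)·0.5031 - (-4)·-0.0838) / (11) = -0.9407
Iteration 3:
  x1 = (2 - (-4)·-0.0838 - (4)·-0.9407) / (11) = 0.4934
  x2 = (2 - (4)·0.4934 - (-1)·-0.9407) / (9) = -0.1016
  x3 = (-8 - (4)·0.4934 - (-4)·-0.1016) / (11) = -0.9436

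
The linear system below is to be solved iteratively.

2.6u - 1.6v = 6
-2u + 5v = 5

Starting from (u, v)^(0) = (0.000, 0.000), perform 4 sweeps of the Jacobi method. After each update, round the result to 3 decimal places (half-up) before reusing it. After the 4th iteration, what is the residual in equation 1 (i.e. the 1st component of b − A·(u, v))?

Iteration 1:
  u = (6 - (-1.6)·0.000) / (2.6) = 2.308
  v = (5 - (-2)·0.000) / (5) = 1.000
Iteration 2:
  u = (6 - (-1.6)·1.000) / (2.6) = 2.923
  v = (5 - (-2)·2.308) / (5) = 1.923
Iteration 3:
  u = (6 - (-1.6)·1.923) / (2.6) = 3.491
  v = (5 - (-2)·2.923) / (5) = 2.169
Iteration 4:
  u = (6 - (-1.6)·2.169) / (2.6) = 3.642
  v = (5 - (-2)·3.491) / (5) = 2.396
Residual b − A·x = (0.364, 0.304)

0.364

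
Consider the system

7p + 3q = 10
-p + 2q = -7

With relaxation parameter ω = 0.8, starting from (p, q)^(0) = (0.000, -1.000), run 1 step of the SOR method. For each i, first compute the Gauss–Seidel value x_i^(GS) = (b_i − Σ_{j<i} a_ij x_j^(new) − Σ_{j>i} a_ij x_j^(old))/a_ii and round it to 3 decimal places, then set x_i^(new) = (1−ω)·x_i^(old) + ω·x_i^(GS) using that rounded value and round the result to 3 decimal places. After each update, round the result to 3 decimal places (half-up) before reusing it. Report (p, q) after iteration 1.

(1.486, -2.406)

Iteration 1:
  p: GS value = (10 - (3)·-1.000) / (7) = 1.857;  p ← (1−ω)·0.000 + ω·1.857 = 1.486
  q: GS value = (-7 - (-1)·1.486) / (2) = -2.757;  q ← (1−ω)·-1.000 + ω·-2.757 = -2.406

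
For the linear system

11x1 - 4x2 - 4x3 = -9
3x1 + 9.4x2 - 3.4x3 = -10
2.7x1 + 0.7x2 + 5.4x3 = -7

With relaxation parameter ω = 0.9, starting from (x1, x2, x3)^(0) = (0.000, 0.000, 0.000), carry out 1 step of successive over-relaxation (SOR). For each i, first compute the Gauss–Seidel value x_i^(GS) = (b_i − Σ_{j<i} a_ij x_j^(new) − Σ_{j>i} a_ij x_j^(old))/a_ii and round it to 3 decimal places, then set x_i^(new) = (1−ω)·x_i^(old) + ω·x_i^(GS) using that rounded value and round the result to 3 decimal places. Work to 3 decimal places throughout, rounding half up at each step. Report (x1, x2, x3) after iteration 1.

Iteration 1:
  x1: GS value = (-9 - (-4)·0.000 - (-4)·0.000) / (11) = -0.818;  x1 ← (1−ω)·0.000 + ω·-0.818 = -0.736
  x2: GS value = (-10 - (3)·-0.736 - (-3.4)·0.000) / (9.4) = -0.829;  x2 ← (1−ω)·0.000 + ω·-0.829 = -0.746
  x3: GS value = (-7 - (2.7)·-0.736 - (0.7)·-0.746) / (5.4) = -0.832;  x3 ← (1−ω)·0.000 + ω·-0.832 = -0.749

(-0.736, -0.746, -0.749)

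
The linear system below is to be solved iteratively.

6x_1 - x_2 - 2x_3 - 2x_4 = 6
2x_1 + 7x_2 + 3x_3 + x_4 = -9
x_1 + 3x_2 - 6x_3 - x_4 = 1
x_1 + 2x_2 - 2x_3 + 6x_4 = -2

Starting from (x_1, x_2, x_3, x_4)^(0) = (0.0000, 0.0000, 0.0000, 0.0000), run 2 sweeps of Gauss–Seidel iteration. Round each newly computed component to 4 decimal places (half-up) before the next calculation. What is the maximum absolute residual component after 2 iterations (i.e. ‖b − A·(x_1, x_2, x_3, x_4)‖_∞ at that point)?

0.9441

Iteration 1:
  x_1 = (6 - (-1)·0.0000 - (-2)·0.0000 - (-2)·0.0000) / (6) = 1.0000
  x_2 = (-9 - (2)·1.0000 - (3)·0.0000 - (1)·0.0000) / (7) = -1.5714
  x_3 = (1 - (1)·1.0000 - (3)·-1.5714 - (-1)·0.0000) / (-6) = -0.7857
  x_4 = (-2 - (1)·1.0000 - (2)·-1.5714 - (-2)·-0.7857) / (6) = -0.2381
Iteration 2:
  x_1 = (6 - (-1)·-1.5714 - (-2)·-0.7857 - (-2)·-0.2381) / (6) = 0.3968
  x_2 = (-9 - (2)·0.3968 - (3)·-0.7857 - (1)·-0.2381) / (7) = -1.0283
  x_3 = (1 - (1)·0.3968 - (3)·-1.0283 - (-1)·-0.2381) / (-6) = -0.5750
  x_4 = (-2 - (1)·0.3968 - (2)·-1.0283 - (-2)·-0.5750) / (6) = -0.2484
Residual b − A·x = (0.9441, -0.6221, -0.0103, 0.0002); ∞-norm = 0.9441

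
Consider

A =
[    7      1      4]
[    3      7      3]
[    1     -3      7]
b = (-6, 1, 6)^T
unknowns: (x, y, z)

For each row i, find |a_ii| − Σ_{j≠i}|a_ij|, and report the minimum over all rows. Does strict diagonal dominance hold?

row 1: |7| − (1+4) = 2
row 2: |7| − (3+3) = 1
row 3: |7| − (1+3) = 3
minimum over rows = 1 → strictly diagonally dominant (convergence guaranteed)

1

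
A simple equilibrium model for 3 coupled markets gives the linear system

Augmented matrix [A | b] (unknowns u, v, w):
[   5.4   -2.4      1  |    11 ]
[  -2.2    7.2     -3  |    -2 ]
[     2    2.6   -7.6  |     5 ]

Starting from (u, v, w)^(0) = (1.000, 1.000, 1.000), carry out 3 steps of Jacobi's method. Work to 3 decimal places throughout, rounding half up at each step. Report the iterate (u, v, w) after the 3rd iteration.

(2.198, 0.449, 0.070)

Iteration 1:
  u = (11 - (-2.4)·1.000 - (1)·1.000) / (5.4) = 2.296
  v = (-2 - (-2.2)·1.000 - (-3)·1.000) / (7.2) = 0.444
  w = (5 - (2)·1.000 - (2.6)·1.000) / (-7.6) = -0.053
Iteration 2:
  u = (11 - (-2.4)·0.444 - (1)·-0.053) / (5.4) = 2.244
  v = (-2 - (-2.2)·2.296 - (-3)·-0.053) / (7.2) = 0.402
  w = (5 - (2)·2.296 - (2.6)·0.444) / (-7.6) = 0.098
Iteration 3:
  u = (11 - (-2.4)·0.402 - (1)·0.098) / (5.4) = 2.198
  v = (-2 - (-2.2)·2.244 - (-3)·0.098) / (7.2) = 0.449
  w = (5 - (2)·2.244 - (2.6)·0.402) / (-7.6) = 0.070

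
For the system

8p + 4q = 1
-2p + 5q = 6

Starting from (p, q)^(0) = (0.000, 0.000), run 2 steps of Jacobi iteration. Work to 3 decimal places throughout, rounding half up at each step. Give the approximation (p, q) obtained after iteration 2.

(-0.475, 1.250)

Iteration 1:
  p = (1 - (4)·0.000) / (8) = 0.125
  q = (6 - (-2)·0.000) / (5) = 1.200
Iteration 2:
  p = (1 - (4)·1.200) / (8) = -0.475
  q = (6 - (-2)·0.125) / (5) = 1.250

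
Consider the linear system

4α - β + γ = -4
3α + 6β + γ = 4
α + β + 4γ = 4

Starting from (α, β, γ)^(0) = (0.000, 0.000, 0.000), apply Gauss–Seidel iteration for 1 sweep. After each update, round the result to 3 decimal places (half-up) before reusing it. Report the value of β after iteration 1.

1.167

Iteration 1:
  α = (-4 - (-1)·0.000 - (1)·0.000) / (4) = -1.000
  β = (4 - (3)·-1.000 - (1)·0.000) / (6) = 1.167
  γ = (4 - (1)·-1.000 - (1)·1.167) / (4) = 0.958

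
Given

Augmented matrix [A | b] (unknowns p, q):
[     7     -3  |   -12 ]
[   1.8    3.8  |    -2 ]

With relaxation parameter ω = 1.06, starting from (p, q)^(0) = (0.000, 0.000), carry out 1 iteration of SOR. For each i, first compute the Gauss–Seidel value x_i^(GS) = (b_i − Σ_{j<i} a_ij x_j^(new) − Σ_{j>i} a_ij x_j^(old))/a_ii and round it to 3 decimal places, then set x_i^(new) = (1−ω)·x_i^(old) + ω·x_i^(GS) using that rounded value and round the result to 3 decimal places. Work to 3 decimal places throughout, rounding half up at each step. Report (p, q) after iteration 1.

(-1.817, 0.354)

Iteration 1:
  p: GS value = (-12 - (-3)·0.000) / (7) = -1.714;  p ← (1−ω)·0.000 + ω·-1.714 = -1.817
  q: GS value = (-2 - (1.8)·-1.817) / (3.8) = 0.334;  q ← (1−ω)·0.000 + ω·0.334 = 0.354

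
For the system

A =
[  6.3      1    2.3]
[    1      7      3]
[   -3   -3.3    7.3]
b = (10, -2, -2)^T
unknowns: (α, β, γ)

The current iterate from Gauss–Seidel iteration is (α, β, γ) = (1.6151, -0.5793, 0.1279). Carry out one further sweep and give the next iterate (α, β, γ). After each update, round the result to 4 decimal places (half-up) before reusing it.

(1.6326, -0.5738, 0.1376)

One sweep:
  α = (10 - (1)·-0.5793 - (2.3)·0.1279) / (6.3) = 1.6326
  β = (-2 - (1)·1.6326 - (3)·0.1279) / (7) = -0.5738
  γ = (-2 - (-3)·1.6326 - (-3.3)·-0.5738) / (7.3) = 0.1376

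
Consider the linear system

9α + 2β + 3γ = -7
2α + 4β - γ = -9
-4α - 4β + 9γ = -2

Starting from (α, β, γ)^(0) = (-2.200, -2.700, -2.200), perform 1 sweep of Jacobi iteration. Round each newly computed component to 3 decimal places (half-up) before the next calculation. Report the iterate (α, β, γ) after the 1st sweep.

Iteration 1:
  α = (-7 - (2)·-2.700 - (3)·-2.200) / (9) = 0.556
  β = (-9 - (2)·-2.200 - (-1)·-2.200) / (4) = -1.700
  γ = (-2 - (-4)·-2.200 - (-4)·-2.700) / (9) = -2.400

(0.556, -1.700, -2.400)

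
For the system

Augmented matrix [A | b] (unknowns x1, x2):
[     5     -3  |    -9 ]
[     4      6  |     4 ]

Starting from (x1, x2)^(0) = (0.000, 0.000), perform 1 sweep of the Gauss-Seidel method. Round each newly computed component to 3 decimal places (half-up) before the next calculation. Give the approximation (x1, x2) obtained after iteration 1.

(-1.800, 1.867)

Iteration 1:
  x1 = (-9 - (-3)·0.000) / (5) = -1.800
  x2 = (4 - (4)·-1.800) / (6) = 1.867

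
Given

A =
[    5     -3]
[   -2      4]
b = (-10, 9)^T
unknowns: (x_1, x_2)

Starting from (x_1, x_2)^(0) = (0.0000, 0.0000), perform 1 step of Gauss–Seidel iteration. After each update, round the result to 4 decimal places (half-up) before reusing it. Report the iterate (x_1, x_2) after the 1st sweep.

(-2.0000, 1.2500)

Iteration 1:
  x_1 = (-10 - (-3)·0.0000) / (5) = -2.0000
  x_2 = (9 - (-2)·-2.0000) / (4) = 1.2500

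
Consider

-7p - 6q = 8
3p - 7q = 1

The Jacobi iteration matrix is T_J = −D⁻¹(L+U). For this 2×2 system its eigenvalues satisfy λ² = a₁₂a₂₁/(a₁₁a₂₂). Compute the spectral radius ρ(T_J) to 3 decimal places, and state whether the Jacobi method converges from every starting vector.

0.606

a₁₂a₂₁/(a₁₁a₂₂) = (-6)·(3) / ((-7)·(-7)) = -0.367347
ρ = √|-0.367347| = √0.367347 = 0.606
ρ < 1, so Jacobi converges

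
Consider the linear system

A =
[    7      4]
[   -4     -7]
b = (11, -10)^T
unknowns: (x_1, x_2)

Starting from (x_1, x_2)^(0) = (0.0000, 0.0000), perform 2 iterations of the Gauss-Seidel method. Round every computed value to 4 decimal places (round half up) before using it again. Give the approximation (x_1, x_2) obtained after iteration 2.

(1.2682, 0.7039)

Iteration 1:
  x_1 = (11 - (4)·0.0000) / (7) = 1.5714
  x_2 = (-10 - (-4)·1.5714) / (-7) = 0.5306
Iteration 2:
  x_1 = (11 - (4)·0.5306) / (7) = 1.2682
  x_2 = (-10 - (-4)·1.2682) / (-7) = 0.7039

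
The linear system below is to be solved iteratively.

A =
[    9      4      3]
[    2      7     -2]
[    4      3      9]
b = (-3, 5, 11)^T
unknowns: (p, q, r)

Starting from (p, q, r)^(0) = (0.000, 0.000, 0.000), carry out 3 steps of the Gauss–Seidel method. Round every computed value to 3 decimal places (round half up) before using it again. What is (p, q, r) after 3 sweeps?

Iteration 1:
  p = (-3 - (4)·0.000 - (3)·0.000) / (9) = -0.333
  q = (5 - (2)·-0.333 - (-2)·0.000) / (7) = 0.809
  r = (11 - (4)·-0.333 - (3)·0.809) / (9) = 1.101
Iteration 2:
  p = (-3 - (4)·0.809 - (3)·1.101) / (9) = -1.060
  q = (5 - (2)·-1.060 - (-2)·1.101) / (7) = 1.332
  r = (11 - (4)·-1.060 - (3)·1.332) / (9) = 1.249
Iteration 3:
  p = (-3 - (4)·1.332 - (3)·1.249) / (9) = -1.342
  q = (5 - (2)·-1.342 - (-2)·1.249) / (7) = 1.455
  r = (11 - (4)·-1.342 - (3)·1.455) / (9) = 1.334

(-1.342, 1.455, 1.334)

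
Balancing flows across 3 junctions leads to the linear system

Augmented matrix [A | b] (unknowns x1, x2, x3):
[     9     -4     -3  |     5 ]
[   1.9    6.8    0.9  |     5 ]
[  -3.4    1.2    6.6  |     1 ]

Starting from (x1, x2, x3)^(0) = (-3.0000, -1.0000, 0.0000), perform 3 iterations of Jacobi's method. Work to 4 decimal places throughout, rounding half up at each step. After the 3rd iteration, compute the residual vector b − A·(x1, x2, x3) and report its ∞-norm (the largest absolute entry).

0.6434

Iteration 1:
  x1 = (5 - (-4)·-1.0000 - (-3)·0.0000) / (9) = 0.1111
  x2 = (5 - (1.9)·-3.0000 - (0.9)·0.0000) / (6.8) = 1.5735
  x3 = (1 - (-3.4)·-3.0000 - (1.2)·-1.0000) / (6.6) = -1.2121
Iteration 2:
  x1 = (5 - (-4)·1.5735 - (-3)·-1.2121) / (9) = 0.8509
  x2 = (5 - (1.9)·0.1111 - (0.9)·-1.2121) / (6.8) = 0.8647
  x3 = (1 - (-3.4)·0.1111 - (1.2)·1.5735) / (6.6) = -0.0773
Iteration 3:
  x1 = (5 - (-4)·0.8647 - (-3)·-0.0773) / (9) = 0.9141
  x2 = (5 - (1.9)·0.8509 - (0.9)·-0.0773) / (6.8) = 0.5078
  x3 = (1 - (-3.4)·0.8509 - (1.2)·0.8647) / (6.6) = 0.4326
Residual b − A·x = (0.1021, -0.5792, 0.6434); ∞-norm = 0.6434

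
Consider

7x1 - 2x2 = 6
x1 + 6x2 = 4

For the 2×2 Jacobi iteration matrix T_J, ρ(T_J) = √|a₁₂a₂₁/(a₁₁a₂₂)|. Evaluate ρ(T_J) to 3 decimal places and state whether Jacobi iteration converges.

a₁₂a₂₁/(a₁₁a₂₂) = (-2)·(1) / ((7)·(6)) = -0.047619
ρ = √|-0.047619| = √0.047619 = 0.218
ρ < 1, so Jacobi converges

0.218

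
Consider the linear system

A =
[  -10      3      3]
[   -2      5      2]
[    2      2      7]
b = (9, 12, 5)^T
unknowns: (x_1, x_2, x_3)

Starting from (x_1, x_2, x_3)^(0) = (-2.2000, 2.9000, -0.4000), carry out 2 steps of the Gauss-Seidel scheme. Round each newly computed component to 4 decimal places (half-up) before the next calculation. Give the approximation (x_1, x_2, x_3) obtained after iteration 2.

(-0.1371, 2.3280, 0.0883)

Iteration 1:
  x_1 = (9 - (3)·2.9000 - (3)·-0.4000) / (-10) = -0.1500
  x_2 = (12 - (-2)·-0.1500 - (2)·-0.4000) / (5) = 2.5000
  x_3 = (5 - (2)·-0.1500 - (2)·2.5000) / (7) = 0.0429
Iteration 2:
  x_1 = (9 - (3)·2.5000 - (3)·0.0429) / (-10) = -0.1371
  x_2 = (12 - (-2)·-0.1371 - (2)·0.0429) / (5) = 2.3280
  x_3 = (5 - (2)·-0.1371 - (2)·2.3280) / (7) = 0.0883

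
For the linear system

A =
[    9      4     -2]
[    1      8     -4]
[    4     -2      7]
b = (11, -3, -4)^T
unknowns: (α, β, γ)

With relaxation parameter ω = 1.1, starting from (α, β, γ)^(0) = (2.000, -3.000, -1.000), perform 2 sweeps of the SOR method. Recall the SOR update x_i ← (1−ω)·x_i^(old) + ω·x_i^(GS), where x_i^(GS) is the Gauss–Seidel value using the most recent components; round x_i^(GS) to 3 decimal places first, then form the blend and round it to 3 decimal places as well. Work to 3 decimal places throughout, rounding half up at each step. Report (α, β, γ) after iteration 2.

(1.022, -1.734, -1.583)

Iteration 1:
  α: GS value = (11 - (4)·-3.000 - (-2)·-1.000) / (9) = 2.333;  α ← (1−ω)·2.000 + ω·2.333 = 2.366
  β: GS value = (-3 - (1)·2.366 - (-4)·-1.000) / (8) = -1.171;  β ← (1−ω)·-3.000 + ω·-1.171 = -0.988
  γ: GS value = (-4 - (4)·2.366 - (-2)·-0.988) / (7) = -2.206;  γ ← (1−ω)·-1.000 + ω·-2.206 = -2.327
Iteration 2:
  α: GS value = (11 - (4)·-0.988 - (-2)·-2.327) / (9) = 1.144;  α ← (1−ω)·2.366 + ω·1.144 = 1.022
  β: GS value = (-3 - (1)·1.022 - (-4)·-2.327) / (8) = -1.666;  β ← (1−ω)·-0.988 + ω·-1.666 = -1.734
  γ: GS value = (-4 - (4)·1.022 - (-2)·-1.734) / (7) = -1.651;  γ ← (1−ω)·-2.327 + ω·-1.651 = -1.583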